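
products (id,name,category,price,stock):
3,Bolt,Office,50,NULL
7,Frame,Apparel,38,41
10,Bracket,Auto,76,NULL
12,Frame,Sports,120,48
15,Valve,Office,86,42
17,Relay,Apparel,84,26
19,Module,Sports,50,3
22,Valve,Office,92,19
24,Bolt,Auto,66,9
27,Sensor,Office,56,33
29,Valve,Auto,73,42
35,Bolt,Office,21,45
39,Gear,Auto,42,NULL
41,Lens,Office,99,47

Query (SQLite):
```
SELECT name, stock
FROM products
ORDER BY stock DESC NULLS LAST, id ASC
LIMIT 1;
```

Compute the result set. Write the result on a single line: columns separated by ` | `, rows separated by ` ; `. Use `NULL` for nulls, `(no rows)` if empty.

Frame | 48

Sort by stock desc, tiebreak id asc: (48, id=12), (47, id=41), (45, id=35), (42, id=15) …. Take first 1.
NULLS LAST: NULL stock rows go after all non-NULL rows (among themselves ordered by id asc).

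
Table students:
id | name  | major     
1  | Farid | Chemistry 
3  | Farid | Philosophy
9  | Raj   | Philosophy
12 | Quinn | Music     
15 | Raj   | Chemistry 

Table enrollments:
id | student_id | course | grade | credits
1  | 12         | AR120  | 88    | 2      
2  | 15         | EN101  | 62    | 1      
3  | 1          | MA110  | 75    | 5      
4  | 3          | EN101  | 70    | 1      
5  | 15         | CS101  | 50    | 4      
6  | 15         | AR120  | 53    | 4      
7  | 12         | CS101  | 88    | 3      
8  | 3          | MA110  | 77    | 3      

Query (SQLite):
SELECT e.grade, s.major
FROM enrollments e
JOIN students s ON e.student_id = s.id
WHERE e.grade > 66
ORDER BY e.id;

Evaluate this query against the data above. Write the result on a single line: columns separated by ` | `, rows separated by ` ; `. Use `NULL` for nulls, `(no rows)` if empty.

88 | Music ; 75 | Chemistry ; 70 | Philosophy ; 88 | Music ; 77 | Philosophy

Each enrollments row matches the students row where student_id = students.id.
Then keep rows with e.grade > 66.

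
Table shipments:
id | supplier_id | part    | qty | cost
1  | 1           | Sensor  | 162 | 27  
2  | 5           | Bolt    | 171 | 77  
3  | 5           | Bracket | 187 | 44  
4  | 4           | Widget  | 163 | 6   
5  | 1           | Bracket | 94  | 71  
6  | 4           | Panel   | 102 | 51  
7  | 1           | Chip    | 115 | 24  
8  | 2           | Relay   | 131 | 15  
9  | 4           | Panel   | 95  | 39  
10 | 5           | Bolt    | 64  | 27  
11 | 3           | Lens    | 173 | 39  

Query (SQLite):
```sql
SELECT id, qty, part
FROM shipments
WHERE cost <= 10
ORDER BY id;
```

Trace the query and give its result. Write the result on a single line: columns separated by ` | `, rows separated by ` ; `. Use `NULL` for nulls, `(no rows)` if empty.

4 | 163 | Widget

cost <= 10: ids {4}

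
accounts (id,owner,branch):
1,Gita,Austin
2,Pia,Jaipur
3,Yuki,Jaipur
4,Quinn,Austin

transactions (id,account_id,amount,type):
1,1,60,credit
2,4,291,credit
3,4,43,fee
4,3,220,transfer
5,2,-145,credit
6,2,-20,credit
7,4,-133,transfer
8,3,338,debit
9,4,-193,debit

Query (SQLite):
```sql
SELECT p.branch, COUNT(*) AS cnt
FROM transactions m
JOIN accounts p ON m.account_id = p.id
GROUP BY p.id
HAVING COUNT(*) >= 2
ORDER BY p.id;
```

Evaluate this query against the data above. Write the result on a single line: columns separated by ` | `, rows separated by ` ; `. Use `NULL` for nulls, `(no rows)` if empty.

Jaipur | 2 ; Jaipur | 2 ; Austin | 4

Join each transactions row to its accounts via account_id.
Group joined rows by accounts.id; compute COUNT(*) per group.
HAVING: keep groups with count ≥ 2.
  1: ids {1} → COUNT(*)=1
  2: ids {5, 6} → COUNT(*)=2
  3: ids {4, 8} → COUNT(*)=2
  4: ids {2, 3, 7, 9} → COUNT(*)=4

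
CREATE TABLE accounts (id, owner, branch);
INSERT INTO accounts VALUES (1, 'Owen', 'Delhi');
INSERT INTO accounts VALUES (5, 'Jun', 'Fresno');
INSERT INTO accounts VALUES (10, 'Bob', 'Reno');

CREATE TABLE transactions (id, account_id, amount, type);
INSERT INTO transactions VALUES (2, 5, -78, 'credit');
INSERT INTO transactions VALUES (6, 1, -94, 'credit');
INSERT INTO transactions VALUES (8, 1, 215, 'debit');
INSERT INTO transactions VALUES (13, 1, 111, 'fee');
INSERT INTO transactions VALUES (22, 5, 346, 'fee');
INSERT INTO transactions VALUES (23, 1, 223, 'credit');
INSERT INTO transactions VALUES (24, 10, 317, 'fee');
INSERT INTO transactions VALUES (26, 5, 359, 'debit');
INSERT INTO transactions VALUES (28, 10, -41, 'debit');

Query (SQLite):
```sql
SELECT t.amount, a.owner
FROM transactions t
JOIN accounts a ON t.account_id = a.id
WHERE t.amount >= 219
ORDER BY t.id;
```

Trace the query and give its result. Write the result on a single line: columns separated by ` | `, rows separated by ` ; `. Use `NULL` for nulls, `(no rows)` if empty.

Each transactions row matches the accounts row where account_id = accounts.id.
Then keep rows with t.amount >= 219.

346 | Jun ; 223 | Owen ; 317 | Bob ; 359 | Jun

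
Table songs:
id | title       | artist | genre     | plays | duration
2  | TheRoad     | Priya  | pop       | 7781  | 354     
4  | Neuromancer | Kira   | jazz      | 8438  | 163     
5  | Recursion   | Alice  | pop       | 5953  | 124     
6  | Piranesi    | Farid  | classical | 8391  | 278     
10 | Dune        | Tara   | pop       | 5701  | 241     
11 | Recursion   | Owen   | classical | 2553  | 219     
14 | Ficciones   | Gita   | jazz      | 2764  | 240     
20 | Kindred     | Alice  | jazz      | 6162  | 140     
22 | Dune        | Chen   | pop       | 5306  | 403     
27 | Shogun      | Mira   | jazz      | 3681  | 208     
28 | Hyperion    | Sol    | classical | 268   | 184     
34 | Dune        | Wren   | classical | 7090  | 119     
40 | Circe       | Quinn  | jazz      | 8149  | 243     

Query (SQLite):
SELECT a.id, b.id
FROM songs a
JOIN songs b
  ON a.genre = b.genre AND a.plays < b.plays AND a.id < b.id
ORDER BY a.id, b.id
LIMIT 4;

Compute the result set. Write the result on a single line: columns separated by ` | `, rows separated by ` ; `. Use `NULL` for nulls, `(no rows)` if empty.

11 | 34 ; 14 | 20 ; 14 | 27 ; 14 | 40

Pairs (a,b) with same genre, a.plays < b.plays, a.id < b.id.
genre groups: classical:{6,11,28,34} jazz:{4,14,20,27,40} pop:{2,5,10,22}
Ordered by (a.id, b.id); first 4.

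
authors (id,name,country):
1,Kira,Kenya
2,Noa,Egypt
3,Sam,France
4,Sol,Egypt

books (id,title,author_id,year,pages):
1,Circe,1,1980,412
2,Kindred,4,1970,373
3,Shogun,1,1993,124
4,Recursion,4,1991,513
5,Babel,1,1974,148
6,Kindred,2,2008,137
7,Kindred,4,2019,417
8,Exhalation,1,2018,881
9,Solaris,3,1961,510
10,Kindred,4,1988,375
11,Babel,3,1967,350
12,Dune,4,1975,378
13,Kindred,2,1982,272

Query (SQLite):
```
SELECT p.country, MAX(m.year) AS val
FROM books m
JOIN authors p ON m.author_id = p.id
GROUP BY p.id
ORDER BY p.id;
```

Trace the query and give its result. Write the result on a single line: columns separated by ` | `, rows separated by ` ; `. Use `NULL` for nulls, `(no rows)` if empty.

Kenya | 2018 ; Egypt | 2008 ; France | 1967 ; Egypt | 2019

Join each books row to its authors via author_id.
Group joined rows by authors.id; compute MAX(m.year) per group.
  1: ids {1, 3, 5, 8} → MAX(m.year)=2018
  2: ids {6, 13} → MAX(m.year)=2008
  3: ids {9, 11} → MAX(m.year)=1967
  4: ids {2, 4, 7, 10, 12} → MAX(m.year)=2019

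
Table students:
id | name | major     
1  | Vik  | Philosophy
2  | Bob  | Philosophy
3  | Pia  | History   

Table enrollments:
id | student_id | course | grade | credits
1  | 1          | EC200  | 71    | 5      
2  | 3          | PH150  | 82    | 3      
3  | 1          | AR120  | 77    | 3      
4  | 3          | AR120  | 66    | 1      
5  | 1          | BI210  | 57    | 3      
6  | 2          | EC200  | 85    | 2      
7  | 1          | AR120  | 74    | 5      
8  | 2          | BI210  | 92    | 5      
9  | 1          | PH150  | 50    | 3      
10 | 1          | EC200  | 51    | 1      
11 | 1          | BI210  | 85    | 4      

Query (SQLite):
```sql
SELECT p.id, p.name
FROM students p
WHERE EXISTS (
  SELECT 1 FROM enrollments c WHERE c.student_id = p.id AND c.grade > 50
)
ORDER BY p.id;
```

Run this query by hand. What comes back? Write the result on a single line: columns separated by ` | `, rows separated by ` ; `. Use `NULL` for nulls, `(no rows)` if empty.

For each students row, check whether any enrollments with matching student_id has grade > 50.
Keep rows where that is true.

1 | Vik ; 2 | Bob ; 3 | Pia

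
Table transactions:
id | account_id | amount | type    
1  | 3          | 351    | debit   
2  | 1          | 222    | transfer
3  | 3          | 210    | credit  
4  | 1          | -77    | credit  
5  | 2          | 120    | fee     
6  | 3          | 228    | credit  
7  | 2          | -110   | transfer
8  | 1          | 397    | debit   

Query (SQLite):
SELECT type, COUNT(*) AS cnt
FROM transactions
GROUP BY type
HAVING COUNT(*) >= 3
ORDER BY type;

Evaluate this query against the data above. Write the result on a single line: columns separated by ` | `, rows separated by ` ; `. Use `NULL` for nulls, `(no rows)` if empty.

credit | 3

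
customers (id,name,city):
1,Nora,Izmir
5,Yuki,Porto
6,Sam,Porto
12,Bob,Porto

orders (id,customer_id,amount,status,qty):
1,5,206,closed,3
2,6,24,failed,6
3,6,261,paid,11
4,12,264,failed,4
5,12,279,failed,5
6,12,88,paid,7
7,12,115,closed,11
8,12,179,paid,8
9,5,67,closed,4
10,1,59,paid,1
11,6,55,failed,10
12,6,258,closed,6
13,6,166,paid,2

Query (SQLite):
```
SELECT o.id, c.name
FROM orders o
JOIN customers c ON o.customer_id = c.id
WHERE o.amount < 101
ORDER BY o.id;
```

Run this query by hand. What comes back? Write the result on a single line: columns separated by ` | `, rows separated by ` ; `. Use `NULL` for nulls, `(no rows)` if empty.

Each orders row matches the customers row where customer_id = customers.id.
Then keep rows with o.amount < 101.

2 | Sam ; 6 | Bob ; 9 | Yuki ; 10 | Nora ; 11 | Sam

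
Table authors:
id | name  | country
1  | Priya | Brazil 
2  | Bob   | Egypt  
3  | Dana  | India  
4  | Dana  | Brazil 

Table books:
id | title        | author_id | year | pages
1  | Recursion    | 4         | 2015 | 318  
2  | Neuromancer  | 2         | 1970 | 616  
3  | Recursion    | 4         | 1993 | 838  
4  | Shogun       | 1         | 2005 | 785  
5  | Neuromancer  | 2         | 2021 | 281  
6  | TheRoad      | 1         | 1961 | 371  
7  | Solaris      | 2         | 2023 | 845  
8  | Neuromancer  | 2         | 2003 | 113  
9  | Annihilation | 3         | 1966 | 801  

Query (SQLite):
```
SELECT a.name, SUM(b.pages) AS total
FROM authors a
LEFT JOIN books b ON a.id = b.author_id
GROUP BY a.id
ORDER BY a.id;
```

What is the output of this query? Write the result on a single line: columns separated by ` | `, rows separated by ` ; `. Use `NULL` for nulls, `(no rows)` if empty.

LEFT JOIN keeps every authors row; unmatched ones get NULL for books columns.
Group by authors.id and compute SUM(b.pages). SUM over an all-NULL group is NULL.
  1: ids {4, 6} → SUM(b.pages)=1156
  2: ids {2, 5, 7, 8} → SUM(b.pages)=1855
  3: ids {9} → SUM(b.pages)=801
  4: ids {1, 3} → SUM(b.pages)=1156

Priya | 1156 ; Bob | 1855 ; Dana | 801 ; Dana | 1156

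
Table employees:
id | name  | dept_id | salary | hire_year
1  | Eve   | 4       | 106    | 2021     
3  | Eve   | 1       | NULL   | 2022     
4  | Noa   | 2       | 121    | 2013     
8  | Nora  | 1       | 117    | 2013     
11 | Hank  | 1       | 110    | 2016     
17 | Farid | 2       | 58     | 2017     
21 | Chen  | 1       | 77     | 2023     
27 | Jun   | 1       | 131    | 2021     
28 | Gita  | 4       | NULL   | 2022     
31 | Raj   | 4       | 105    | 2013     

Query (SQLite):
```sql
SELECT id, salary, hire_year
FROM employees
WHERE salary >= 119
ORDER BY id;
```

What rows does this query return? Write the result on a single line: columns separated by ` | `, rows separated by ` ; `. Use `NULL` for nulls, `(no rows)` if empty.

4 | 121 | 2013 ; 27 | 131 | 2021

salary >= 119: ids {4, 27}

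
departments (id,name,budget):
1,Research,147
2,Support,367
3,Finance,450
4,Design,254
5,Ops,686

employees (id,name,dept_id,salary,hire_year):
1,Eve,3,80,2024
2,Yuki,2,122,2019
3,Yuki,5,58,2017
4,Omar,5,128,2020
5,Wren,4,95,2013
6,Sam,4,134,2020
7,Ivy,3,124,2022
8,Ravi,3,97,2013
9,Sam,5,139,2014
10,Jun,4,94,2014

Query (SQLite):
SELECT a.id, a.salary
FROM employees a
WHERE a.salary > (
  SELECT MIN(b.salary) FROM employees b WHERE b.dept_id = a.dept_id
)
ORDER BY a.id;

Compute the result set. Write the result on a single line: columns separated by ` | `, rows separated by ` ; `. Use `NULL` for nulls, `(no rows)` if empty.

For each employees row a, compute MIN(salary) over rows sharing a.dept_id.
Keep row a if a.salary > that per-group MIN.
  dept_id=2: MIN(salary) = 122
  dept_id=3: MIN(salary) = 80
  dept_id=4: MIN(salary) = 94
  dept_id=5: MIN(salary) = 58

4 | 128 ; 5 | 95 ; 6 | 134 ; 7 | 124 ; 8 | 97 ; 9 | 139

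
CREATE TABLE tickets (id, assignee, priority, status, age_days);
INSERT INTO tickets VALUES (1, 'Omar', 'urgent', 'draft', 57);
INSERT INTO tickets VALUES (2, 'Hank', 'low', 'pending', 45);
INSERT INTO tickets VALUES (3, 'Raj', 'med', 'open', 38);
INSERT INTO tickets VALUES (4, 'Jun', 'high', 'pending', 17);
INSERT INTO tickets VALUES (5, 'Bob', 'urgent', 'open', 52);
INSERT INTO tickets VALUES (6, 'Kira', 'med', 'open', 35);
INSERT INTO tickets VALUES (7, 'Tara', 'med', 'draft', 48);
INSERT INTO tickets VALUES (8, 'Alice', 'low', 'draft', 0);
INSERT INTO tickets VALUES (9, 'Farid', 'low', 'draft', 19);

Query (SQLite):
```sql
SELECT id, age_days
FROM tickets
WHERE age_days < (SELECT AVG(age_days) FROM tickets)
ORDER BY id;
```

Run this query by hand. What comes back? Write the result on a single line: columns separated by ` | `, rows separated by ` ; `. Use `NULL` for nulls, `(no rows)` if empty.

4 | 17 ; 8 | 0 ; 9 | 19

Scalar subquery: AVG(age_days) over all tickets rows = 34.555556 (≈; comparison uses full precision).
Keep rows where age_days < that value.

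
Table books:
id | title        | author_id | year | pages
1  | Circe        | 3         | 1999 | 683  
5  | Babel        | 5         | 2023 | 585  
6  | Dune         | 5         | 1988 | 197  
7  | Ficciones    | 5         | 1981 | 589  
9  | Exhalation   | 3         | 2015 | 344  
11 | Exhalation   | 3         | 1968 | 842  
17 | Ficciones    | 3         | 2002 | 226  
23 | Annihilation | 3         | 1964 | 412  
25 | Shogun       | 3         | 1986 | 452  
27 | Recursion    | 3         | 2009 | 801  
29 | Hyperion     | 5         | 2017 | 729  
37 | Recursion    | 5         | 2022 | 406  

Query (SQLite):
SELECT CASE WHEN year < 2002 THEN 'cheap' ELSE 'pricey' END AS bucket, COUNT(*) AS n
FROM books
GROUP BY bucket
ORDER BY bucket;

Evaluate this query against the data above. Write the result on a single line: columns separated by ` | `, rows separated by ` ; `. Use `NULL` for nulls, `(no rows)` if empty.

cheap | 6 ; pricey | 6

Bucket rows by year < 2002 → 'cheap' else 'pricey'; count each bucket.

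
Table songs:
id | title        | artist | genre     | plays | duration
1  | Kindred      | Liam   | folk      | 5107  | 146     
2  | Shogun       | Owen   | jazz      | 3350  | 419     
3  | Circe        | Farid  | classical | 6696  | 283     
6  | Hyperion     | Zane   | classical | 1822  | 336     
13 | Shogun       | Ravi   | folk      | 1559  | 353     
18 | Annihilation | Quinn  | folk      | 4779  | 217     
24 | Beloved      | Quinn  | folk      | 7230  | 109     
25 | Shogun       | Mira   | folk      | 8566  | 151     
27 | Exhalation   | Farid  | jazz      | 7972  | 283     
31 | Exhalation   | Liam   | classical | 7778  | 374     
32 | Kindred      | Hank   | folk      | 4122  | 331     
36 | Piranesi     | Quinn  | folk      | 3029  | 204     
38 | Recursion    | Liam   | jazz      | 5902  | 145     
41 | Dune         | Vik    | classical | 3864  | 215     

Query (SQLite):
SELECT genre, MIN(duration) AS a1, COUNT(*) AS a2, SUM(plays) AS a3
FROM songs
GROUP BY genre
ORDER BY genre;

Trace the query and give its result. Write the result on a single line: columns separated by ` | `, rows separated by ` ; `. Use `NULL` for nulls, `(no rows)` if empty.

classical | 215 | 4 | 20160 ; folk | 109 | 7 | 34392 ; jazz | 145 | 3 | 17224

Group songs by genre.
Per group compute: MIN(duration), COUNT(*), SUM(plays).
  classical: ids {3, 6, 31, 41} → MIN(duration)=215, COUNT(*)=4, SUM(plays)=20160
  folk: ids {1, 13, 18, 24, 25, 32, 36} → MIN(duration)=109, COUNT(*)=7, SUM(plays)=34392
  jazz: ids {2, 27, 38} → MIN(duration)=145, COUNT(*)=3, SUM(plays)=17224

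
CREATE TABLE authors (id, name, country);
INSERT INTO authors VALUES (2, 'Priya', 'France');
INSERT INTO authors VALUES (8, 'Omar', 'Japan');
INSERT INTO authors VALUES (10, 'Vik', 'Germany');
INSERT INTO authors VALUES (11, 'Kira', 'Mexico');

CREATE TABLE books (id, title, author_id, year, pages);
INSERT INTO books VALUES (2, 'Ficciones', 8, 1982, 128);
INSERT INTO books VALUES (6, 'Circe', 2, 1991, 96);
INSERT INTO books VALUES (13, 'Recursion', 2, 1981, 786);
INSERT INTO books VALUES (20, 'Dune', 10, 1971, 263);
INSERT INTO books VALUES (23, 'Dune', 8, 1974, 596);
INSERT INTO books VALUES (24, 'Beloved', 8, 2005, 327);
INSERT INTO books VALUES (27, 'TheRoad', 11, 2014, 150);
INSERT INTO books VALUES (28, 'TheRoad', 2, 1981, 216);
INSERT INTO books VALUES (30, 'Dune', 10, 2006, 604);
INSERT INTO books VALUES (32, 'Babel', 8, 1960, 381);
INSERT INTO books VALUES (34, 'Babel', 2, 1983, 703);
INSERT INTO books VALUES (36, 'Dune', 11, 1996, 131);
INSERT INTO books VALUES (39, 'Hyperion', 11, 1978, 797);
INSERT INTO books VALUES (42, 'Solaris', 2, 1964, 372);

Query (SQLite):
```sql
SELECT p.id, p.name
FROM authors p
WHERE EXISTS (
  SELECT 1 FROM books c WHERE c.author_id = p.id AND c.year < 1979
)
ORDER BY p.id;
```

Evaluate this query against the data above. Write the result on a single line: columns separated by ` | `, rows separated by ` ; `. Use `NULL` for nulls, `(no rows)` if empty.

2 | Priya ; 8 | Omar ; 10 | Vik ; 11 | Kira

For each authors row, check whether any books with matching author_id has year < 1979.
Keep rows where that is true.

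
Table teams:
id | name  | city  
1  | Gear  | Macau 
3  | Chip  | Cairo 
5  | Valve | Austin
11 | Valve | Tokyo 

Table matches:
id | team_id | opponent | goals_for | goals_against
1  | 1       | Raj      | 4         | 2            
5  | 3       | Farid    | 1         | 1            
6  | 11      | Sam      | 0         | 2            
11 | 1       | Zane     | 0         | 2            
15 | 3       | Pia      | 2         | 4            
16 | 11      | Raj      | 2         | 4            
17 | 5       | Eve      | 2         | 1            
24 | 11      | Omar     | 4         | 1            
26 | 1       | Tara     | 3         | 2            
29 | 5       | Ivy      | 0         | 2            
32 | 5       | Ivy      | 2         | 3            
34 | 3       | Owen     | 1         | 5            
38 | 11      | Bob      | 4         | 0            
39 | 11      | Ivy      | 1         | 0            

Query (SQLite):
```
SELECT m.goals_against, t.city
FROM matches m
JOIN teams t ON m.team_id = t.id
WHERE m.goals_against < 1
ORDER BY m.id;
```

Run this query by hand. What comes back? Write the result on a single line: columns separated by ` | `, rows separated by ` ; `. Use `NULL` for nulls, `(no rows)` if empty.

Each matches row matches the teams row where team_id = teams.id.
Then keep rows with m.goals_against < 1.

0 | Tokyo ; 0 | Tokyo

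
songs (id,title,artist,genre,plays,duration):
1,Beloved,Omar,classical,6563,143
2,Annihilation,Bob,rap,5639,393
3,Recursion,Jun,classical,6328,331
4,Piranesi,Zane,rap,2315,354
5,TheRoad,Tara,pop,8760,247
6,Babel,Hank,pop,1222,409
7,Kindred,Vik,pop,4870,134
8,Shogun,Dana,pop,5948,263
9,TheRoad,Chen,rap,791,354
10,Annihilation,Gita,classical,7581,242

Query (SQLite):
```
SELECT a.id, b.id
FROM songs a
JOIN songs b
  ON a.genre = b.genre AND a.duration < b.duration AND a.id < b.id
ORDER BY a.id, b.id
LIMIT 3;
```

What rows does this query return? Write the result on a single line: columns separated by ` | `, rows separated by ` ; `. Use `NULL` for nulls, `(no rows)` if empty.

1 | 3 ; 1 | 10 ; 5 | 6

Pairs (a,b) with same genre, a.duration < b.duration, a.id < b.id.
genre groups: classical:{1,3,10} pop:{5,6,7,8} rap:{2,4,9}
Ordered by (a.id, b.id); first 3.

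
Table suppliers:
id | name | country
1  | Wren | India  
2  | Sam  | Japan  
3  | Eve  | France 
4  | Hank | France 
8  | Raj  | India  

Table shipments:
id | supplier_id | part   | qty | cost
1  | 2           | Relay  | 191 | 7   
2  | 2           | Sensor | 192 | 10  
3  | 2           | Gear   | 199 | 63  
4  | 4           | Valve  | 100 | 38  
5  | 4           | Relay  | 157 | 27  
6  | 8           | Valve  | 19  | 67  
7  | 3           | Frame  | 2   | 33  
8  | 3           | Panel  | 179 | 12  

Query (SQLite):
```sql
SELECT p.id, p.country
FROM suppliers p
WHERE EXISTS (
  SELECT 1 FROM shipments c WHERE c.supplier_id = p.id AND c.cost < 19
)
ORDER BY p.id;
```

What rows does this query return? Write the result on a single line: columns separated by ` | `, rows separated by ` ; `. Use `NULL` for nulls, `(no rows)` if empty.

For each suppliers row, check whether any shipments with matching supplier_id has cost < 19.
Keep rows where that is true.

2 | Japan ; 3 | France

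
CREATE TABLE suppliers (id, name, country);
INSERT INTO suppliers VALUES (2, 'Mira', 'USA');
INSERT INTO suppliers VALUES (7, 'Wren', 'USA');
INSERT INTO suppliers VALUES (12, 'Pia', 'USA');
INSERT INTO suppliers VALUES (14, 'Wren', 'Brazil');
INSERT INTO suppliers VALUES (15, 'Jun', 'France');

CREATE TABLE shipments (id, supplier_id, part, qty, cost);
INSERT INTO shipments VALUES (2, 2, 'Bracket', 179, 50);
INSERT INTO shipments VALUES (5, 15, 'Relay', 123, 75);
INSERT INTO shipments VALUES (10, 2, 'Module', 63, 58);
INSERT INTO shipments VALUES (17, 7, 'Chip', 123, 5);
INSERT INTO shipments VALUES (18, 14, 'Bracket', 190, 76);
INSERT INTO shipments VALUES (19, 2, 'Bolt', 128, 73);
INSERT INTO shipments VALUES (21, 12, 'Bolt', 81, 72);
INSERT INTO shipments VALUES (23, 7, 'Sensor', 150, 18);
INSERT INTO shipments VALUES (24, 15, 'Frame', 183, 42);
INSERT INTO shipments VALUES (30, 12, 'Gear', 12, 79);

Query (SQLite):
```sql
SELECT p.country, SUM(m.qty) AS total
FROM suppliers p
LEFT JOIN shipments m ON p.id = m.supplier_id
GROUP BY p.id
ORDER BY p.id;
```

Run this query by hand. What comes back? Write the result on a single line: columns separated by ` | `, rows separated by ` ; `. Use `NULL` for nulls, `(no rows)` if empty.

USA | 370 ; USA | 273 ; USA | 93 ; Brazil | 190 ; France | 306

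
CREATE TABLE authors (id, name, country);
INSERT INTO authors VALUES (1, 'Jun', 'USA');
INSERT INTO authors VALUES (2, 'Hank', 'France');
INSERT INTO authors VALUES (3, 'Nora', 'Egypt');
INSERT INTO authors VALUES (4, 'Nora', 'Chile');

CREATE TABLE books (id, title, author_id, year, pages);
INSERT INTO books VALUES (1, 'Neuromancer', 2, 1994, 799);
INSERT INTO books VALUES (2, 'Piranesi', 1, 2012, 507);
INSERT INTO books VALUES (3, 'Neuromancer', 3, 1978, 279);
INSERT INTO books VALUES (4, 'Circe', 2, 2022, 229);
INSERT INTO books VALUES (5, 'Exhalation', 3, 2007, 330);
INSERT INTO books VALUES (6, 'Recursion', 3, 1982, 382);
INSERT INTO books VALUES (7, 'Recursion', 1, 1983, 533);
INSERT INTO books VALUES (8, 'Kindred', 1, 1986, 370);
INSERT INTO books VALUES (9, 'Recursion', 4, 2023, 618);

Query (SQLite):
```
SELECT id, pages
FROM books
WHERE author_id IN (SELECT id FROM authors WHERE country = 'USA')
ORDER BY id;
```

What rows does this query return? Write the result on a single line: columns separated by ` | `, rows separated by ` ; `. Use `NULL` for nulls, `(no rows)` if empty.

Inner query: authors.id where country = 'USA'.
Outer: keep books rows whose author_id is in that set.
Inner query → {1}

2 | 507 ; 7 | 533 ; 8 | 370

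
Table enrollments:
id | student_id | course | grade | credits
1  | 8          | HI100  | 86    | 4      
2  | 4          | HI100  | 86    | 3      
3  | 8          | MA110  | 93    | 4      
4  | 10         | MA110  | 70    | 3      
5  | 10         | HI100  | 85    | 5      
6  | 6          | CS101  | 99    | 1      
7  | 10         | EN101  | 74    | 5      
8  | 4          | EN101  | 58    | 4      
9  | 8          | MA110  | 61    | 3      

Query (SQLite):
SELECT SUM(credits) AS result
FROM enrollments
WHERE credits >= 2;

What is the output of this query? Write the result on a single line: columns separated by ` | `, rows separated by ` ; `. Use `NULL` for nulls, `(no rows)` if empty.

31

Rows where credits >= 2 → credits values: [4, 3, 4, 3, 5, 5, 4, 3].
SUM of non-NULL values = 31.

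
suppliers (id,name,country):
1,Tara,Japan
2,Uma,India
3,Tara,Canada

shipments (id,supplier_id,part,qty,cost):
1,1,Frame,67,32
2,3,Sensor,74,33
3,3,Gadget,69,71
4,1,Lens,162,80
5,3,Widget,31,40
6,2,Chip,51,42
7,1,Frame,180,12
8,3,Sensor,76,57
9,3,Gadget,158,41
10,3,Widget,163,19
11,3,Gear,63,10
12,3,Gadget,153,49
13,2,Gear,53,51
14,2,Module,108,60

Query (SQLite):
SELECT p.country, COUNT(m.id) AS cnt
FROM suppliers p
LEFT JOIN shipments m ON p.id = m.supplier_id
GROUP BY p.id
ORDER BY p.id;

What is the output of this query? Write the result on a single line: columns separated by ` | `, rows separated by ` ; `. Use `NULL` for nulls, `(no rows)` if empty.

Japan | 3 ; India | 3 ; Canada | 8

LEFT JOIN keeps every suppliers row; unmatched ones get NULL for shipments columns.
Group by suppliers.id and compute COUNT(m.id). COUNT(col) of an all-NULL group is 0.
  1: ids {1, 4, 7} → COUNT(m.id)=3
  2: ids {6, 13, 14} → COUNT(m.id)=3
  3: ids {2, 3, 5, 8, 9, 10, 11, 12} → COUNT(m.id)=8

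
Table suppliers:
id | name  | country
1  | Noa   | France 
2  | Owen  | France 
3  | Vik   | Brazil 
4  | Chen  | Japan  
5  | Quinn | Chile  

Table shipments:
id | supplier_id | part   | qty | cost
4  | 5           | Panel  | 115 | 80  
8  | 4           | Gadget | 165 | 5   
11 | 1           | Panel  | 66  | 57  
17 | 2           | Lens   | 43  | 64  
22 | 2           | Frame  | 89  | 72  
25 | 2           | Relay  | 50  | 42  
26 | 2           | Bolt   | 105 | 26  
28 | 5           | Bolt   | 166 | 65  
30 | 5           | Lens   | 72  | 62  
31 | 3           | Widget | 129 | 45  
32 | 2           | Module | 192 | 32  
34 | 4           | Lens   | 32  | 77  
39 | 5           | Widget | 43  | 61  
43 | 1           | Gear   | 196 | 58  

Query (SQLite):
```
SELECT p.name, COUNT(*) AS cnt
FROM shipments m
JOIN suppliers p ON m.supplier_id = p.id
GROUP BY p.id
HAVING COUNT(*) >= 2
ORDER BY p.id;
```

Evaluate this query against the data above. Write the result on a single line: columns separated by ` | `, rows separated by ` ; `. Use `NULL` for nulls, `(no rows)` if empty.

Noa | 2 ; Owen | 5 ; Chen | 2 ; Quinn | 4

Join each shipments row to its suppliers via supplier_id.
Group joined rows by suppliers.id; compute COUNT(*) per group.
HAVING: keep groups with count ≥ 2.
  1: ids {11, 43} → COUNT(*)=2
  2: ids {17, 22, 25, 26, 32} → COUNT(*)=5
  3: ids {31} → COUNT(*)=1
  4: ids {8, 34} → COUNT(*)=2
  5: ids {4, 28, 30, 39} → COUNT(*)=4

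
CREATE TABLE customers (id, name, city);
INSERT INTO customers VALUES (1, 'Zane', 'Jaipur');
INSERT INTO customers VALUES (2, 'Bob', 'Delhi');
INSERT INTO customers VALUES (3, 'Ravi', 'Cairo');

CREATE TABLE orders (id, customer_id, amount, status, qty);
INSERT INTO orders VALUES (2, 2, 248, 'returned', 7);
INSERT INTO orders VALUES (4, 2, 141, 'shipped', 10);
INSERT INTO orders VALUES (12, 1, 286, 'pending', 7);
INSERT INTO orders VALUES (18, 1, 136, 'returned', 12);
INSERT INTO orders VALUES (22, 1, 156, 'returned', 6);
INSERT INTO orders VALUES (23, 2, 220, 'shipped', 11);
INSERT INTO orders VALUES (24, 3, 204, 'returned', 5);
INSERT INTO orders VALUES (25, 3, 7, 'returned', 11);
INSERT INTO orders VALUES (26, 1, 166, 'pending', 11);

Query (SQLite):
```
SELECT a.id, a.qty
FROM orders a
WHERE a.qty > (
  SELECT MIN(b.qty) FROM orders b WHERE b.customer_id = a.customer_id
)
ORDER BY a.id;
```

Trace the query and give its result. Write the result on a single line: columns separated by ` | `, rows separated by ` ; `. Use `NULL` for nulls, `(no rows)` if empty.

For each orders row a, compute MIN(qty) over rows sharing a.customer_id.
Keep row a if a.qty > that per-group MIN.
  customer_id=1: MIN(qty) = 6
  customer_id=2: MIN(qty) = 7
  customer_id=3: MIN(qty) = 5

4 | 10 ; 12 | 7 ; 18 | 12 ; 23 | 11 ; 25 | 11 ; 26 | 11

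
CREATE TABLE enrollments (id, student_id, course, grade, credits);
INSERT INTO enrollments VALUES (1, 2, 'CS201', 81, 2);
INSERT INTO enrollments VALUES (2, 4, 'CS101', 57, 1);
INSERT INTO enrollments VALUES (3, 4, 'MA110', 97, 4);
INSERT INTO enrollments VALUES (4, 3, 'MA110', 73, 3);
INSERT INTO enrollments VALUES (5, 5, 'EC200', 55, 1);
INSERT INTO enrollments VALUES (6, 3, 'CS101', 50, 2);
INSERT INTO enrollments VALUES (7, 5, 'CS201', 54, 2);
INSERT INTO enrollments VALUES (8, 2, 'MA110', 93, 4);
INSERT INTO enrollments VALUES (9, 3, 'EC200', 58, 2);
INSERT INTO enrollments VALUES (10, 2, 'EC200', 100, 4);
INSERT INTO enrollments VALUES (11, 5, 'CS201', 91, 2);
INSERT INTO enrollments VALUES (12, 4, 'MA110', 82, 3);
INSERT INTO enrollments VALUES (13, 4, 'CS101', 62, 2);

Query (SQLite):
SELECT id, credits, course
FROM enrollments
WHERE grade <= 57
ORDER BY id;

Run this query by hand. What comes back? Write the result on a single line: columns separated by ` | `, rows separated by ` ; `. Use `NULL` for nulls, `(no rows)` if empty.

grade <= 57: ids {2, 5, 6, 7}

2 | 1 | CS101 ; 5 | 1 | EC200 ; 6 | 2 | CS101 ; 7 | 2 | CS201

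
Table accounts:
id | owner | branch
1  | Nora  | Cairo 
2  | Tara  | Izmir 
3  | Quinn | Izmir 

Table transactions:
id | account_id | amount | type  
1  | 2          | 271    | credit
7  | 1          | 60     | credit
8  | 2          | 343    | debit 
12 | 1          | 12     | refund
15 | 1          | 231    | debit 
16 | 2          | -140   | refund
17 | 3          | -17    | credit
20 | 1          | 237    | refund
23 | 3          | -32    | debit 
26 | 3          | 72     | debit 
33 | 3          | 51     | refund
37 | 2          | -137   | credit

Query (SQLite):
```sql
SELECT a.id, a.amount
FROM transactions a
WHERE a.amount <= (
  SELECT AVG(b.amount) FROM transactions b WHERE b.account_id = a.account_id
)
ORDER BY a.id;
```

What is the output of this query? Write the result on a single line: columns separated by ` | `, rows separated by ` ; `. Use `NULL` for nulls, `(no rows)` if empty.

7 | 60 ; 12 | 12 ; 16 | -140 ; 17 | -17 ; 23 | -32 ; 37 | -137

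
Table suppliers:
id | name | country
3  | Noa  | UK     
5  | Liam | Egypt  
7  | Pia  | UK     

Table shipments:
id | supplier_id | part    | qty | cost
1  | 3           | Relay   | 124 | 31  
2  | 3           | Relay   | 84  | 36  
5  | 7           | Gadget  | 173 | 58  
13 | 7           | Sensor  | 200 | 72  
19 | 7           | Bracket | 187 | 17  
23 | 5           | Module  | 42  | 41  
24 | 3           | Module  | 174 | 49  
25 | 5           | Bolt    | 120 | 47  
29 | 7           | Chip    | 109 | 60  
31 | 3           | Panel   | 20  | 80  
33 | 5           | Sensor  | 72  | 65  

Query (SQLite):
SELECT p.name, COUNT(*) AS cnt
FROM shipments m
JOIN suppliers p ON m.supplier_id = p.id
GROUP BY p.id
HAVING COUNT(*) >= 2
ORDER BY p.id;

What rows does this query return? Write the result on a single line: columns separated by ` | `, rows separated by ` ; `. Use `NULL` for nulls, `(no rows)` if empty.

Join each shipments row to its suppliers via supplier_id.
Group joined rows by suppliers.id; compute COUNT(*) per group.
HAVING: keep groups with count ≥ 2.
  3: ids {1, 2, 24, 31} → COUNT(*)=4
  5: ids {23, 25, 33} → COUNT(*)=3
  7: ids {5, 13, 19, 29} → COUNT(*)=4

Noa | 4 ; Liam | 3 ; Pia | 4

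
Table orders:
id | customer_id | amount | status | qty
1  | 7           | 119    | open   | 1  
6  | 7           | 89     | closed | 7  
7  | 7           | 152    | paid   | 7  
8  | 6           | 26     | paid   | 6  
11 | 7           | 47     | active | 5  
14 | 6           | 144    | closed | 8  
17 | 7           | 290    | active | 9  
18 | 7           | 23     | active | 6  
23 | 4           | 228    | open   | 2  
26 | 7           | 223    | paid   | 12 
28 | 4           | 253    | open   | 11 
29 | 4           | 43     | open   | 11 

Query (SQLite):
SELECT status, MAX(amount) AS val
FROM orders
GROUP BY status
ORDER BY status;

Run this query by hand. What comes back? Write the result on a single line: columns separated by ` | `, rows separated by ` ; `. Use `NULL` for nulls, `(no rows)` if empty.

Partition orders by status; compute MAX(amount) within each group.
  active: ids {11, 17, 18} → MAX(amount)=290
  closed: ids {6, 14} → MAX(amount)=144
  open: ids {1, 23, 28, 29} → MAX(amount)=253
  paid: ids {7, 8, 26} → MAX(amount)=223

active | 290 ; closed | 144 ; open | 253 ; paid | 223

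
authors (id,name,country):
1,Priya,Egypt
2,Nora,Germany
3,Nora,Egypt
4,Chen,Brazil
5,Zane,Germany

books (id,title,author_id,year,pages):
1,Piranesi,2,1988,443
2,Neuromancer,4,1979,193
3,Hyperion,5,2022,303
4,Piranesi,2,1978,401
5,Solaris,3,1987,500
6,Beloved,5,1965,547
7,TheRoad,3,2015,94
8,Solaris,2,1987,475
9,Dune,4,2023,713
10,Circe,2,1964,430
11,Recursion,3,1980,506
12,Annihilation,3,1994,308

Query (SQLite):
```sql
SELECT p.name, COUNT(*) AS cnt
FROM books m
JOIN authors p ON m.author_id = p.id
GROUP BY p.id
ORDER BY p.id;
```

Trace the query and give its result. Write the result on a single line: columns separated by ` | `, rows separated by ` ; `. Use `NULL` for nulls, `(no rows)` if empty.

Join each books row to its authors via author_id.
Group joined rows by authors.id; compute COUNT(*) per group.
  2: ids {1, 4, 8, 10} → COUNT(*)=4
  3: ids {5, 7, 11, 12} → COUNT(*)=4
  4: ids {2, 9} → COUNT(*)=2
  5: ids {3, 6} → COUNT(*)=2

Nora | 4 ; Nora | 4 ; Chen | 2 ; Zane | 2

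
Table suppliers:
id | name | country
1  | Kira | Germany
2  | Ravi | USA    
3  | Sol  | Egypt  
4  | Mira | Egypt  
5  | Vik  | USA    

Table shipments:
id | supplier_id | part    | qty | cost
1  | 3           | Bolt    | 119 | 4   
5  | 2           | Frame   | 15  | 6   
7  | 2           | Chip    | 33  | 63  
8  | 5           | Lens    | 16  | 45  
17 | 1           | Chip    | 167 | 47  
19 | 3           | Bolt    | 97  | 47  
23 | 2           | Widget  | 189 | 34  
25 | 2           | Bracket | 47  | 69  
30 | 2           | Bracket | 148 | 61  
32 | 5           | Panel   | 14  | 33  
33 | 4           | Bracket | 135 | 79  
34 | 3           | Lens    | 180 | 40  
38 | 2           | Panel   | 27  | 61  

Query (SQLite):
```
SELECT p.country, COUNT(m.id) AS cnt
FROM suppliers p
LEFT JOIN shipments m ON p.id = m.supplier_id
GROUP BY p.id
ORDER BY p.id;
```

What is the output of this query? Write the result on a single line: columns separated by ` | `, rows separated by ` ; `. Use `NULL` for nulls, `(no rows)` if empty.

Germany | 1 ; USA | 6 ; Egypt | 3 ; Egypt | 1 ; USA | 2

LEFT JOIN keeps every suppliers row; unmatched ones get NULL for shipments columns.
Group by suppliers.id and compute COUNT(m.id). COUNT(col) of an all-NULL group is 0.
  1: ids {17} → COUNT(m.id)=1
  2: ids {5, 7, 23, 25, 30, 38} → COUNT(m.id)=6
  3: ids {1, 19, 34} → COUNT(m.id)=3
  4: ids {33} → COUNT(m.id)=1
  5: ids {8, 32} → COUNT(m.id)=2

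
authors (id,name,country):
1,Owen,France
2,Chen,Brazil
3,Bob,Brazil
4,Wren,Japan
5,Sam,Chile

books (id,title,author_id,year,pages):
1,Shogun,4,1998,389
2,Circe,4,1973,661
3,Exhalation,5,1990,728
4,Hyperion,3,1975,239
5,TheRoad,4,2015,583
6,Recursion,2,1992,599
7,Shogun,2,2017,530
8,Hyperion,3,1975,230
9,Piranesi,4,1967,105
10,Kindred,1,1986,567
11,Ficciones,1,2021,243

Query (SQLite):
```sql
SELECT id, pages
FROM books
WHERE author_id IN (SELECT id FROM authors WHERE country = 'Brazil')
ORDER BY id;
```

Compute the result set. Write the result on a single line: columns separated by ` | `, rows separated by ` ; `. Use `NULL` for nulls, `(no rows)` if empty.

Inner query: authors.id where country = 'Brazil'.
Outer: keep books rows whose author_id is in that set.
Inner query → {2, 3}

4 | 239 ; 6 | 599 ; 7 | 530 ; 8 | 230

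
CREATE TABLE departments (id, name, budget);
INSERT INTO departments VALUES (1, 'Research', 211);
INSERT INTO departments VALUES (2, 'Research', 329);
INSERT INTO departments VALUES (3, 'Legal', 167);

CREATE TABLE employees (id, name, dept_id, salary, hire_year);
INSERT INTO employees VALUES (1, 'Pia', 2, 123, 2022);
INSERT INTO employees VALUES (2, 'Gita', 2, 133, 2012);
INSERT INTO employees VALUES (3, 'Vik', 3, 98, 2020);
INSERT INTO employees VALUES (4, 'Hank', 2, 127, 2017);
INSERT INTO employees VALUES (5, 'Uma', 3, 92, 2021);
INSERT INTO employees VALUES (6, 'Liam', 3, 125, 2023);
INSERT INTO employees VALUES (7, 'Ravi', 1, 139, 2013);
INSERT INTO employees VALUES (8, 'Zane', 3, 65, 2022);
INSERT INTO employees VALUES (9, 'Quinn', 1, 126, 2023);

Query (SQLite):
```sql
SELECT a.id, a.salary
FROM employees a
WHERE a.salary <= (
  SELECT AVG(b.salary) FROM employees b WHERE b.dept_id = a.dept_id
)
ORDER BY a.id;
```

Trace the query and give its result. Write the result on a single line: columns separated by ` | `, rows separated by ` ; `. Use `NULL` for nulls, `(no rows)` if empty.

For each employees row a, compute AVG(salary) over rows sharing a.dept_id.
Keep row a if a.salary <= that per-group AVG.
  dept_id=1: AVG(salary) = 132.5
  dept_id=2: AVG(salary) = 127.666667
  dept_id=3: AVG(salary) = 95.0

1 | 123 ; 4 | 127 ; 5 | 92 ; 8 | 65 ; 9 | 126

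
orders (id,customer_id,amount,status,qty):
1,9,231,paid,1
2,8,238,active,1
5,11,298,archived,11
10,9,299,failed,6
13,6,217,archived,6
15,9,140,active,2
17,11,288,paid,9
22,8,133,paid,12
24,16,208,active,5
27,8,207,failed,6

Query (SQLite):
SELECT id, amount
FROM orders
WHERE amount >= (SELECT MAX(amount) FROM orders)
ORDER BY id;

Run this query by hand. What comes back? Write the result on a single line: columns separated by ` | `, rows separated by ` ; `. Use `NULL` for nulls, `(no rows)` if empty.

Scalar subquery: MAX(amount) over all orders rows = 299.
Keep rows where amount >= that value.

10 | 299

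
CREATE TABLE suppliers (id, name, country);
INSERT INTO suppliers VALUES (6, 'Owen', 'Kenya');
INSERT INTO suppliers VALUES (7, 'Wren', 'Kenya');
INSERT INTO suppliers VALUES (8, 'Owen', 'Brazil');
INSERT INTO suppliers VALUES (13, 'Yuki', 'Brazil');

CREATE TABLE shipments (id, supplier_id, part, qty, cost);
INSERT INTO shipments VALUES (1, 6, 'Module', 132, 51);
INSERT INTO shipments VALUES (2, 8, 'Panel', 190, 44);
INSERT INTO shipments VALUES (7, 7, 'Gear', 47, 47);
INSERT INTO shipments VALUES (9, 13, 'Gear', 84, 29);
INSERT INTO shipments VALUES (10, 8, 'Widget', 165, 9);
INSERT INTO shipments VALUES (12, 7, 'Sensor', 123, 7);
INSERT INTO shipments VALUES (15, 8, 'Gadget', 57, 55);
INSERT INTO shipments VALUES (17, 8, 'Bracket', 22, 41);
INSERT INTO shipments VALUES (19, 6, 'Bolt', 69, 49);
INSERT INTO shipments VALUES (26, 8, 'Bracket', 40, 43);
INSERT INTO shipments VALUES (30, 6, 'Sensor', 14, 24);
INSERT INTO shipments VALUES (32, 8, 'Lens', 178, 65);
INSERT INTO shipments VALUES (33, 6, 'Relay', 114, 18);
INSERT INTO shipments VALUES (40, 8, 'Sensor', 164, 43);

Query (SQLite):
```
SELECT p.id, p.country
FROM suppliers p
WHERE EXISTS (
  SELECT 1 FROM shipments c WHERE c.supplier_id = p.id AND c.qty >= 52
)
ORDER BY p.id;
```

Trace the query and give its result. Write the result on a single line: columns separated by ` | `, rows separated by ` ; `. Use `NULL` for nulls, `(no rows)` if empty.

6 | Kenya ; 7 | Kenya ; 8 | Brazil ; 13 | Brazil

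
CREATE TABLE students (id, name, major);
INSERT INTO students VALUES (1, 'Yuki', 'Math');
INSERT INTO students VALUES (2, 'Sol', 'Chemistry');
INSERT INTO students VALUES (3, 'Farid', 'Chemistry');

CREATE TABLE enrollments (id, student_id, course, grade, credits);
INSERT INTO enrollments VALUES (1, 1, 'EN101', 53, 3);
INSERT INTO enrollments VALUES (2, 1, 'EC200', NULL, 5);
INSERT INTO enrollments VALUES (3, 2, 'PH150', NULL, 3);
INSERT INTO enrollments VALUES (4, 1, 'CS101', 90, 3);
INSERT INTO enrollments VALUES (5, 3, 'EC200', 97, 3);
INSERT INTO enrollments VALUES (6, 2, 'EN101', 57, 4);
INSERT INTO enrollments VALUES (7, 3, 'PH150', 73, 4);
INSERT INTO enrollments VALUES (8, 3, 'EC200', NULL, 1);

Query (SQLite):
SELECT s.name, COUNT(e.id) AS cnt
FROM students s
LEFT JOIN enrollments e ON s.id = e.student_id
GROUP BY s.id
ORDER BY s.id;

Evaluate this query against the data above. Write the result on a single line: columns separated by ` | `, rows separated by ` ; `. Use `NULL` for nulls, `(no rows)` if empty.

Yuki | 3 ; Sol | 2 ; Farid | 3

LEFT JOIN keeps every students row; unmatched ones get NULL for enrollments columns.
Group by students.id and compute COUNT(e.id). COUNT(col) of an all-NULL group is 0.
  1: ids {1, 2, 4} → COUNT(e.id)=3
  2: ids {3, 6} → COUNT(e.id)=2
  3: ids {5, 7, 8} → COUNT(e.id)=3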